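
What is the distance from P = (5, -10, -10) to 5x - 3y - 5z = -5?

distance = |a·x₀ + b·y₀ + c·z₀ - d| / √(a² + b² + c²)
  = |5·5 + (-3)·(-10) + (-5)·(-10) - (-5)| / √(5² + (-3)² + (-5)²)
  = |25 + 30 + 50 + 5| / √(25 + 9 + 25)
  = |110| / √59
  = 110 / 7.681
  ≈ 14.32

14.32


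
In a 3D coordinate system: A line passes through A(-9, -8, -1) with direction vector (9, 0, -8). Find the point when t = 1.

P(t) = A + t·d
  = (-9 + 9·1, -8 + 0·1, -1 + (-8)·1)
  = (-9 + 9, -8 + 0, -1 - 8)
  = (0, -8, -9)

(0, -8, -9)


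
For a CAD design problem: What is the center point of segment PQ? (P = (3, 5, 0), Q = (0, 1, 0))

M = ((x₁+x₂)/2, (y₁+y₂)/2, (z₁+z₂)/2)
  = ((3 + 0)/2, (5 + 1)/2, (0 + 0)/2)
  = (3/2, 6/2, 0/2)
  = (1.5, 3, 0)

(1.5, 3, 0)


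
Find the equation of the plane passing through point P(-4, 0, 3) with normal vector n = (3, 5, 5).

The plane through P with normal n = (a, b, c) satisfies n·(r - P) = 0,
i.e. ax + by + cz = a·x₀ + b·y₀ + c·z₀.
d = 3·(-4) + 5·0 + 5·3
  = -12 + 0 + 15
  = 3
Equation: 3x + 5y + 5z = 3

3x + 5y + 5z = 3


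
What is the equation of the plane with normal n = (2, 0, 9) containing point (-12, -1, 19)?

The plane through P with normal n = (a, b, c) satisfies n·(r - P) = 0,
i.e. ax + by + cz = a·x₀ + b·y₀ + c·z₀.
d = 2·(-12) + 0·(-1) + 9·19
  = -24 + 0 + 171
  = 147
Equation: 2x + 9z = 147

2x + 9z = 147


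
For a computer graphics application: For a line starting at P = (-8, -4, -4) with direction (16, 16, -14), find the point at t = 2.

P(t) = P + t·d
  = (-8 + 16·2, -4 + 16·2, -4 + (-14)·2)
  = (-8 + 32, -4 + 32, -4 - 28)
  = (24, 28, -32)

(24, 28, -32)


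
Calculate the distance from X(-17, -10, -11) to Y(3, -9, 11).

d = √[(x₂-x₁)² + (y₂-y₁)² + (z₂-z₁)²]
  = √[20² + 1² + 22²]
  = √[400 + 1 + 484]
  = √885
  ≈ 29.75

29.75


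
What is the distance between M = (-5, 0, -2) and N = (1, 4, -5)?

d = √[(x₂-x₁)² + (y₂-y₁)² + (z₂-z₁)²]
  = √[6² + 4² + (-3)²]
  = √[36 + 16 + 9]
  = √61
  ≈ 7.81

7.81


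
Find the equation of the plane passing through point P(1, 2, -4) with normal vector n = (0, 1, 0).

The plane through P with normal n = (a, b, c) satisfies n·(r - P) = 0,
i.e. ax + by + cz = a·x₀ + b·y₀ + c·z₀.
d = 0·1 + 1·2 + 0·(-4)
  = 0 + 2 + 0
  = 2
Equation: y = 2

y = 2


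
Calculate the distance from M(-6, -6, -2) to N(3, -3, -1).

d = √[(x₂-x₁)² + (y₂-y₁)² + (z₂-z₁)²]
  = √[9² + 3² + 1²]
  = √[81 + 9 + 1]
  = √91
  ≈ 9.539

9.539


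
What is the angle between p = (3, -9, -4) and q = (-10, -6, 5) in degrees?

p·q = 3·(-10) + (-9)·(-6) + (-4)·5 = -30 + 54 - 20 = 4
|p| = √(3² + (-9)² + (-4)²) = √106 ≈ 10.3
|q| = √((-10)² + (-6)² + 5²) = √161 ≈ 12.69
cos θ = (p·q)/(|p||q|) = 4/(10.3·12.69) ≈ 0.03062
θ = arccos(0.03062) ≈ 88.25°

88.25°


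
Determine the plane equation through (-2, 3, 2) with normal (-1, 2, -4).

The plane through P with normal n = (a, b, c) satisfies n·(r - P) = 0,
i.e. ax + by + cz = a·x₀ + b·y₀ + c·z₀.
d = (-1)·(-2) + 2·3 + (-4)·2
  = 2 + 6 - 8
  = 0
Equation: -x + 2y - 4z = 0

-x + 2y - 4z = 0


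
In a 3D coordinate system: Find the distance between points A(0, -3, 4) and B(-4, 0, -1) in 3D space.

d = √[(x₂-x₁)² + (y₂-y₁)² + (z₂-z₁)²]
  = √[(-4)² + 3² + (-5)²]
  = √[16 + 9 + 25]
  = √50
  ≈ 7.071

7.071


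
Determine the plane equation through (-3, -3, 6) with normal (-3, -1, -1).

The plane through P with normal n = (a, b, c) satisfies n·(r - P) = 0,
i.e. ax + by + cz = a·x₀ + b·y₀ + c·z₀.
d = (-3)·(-3) + (-1)·(-3) + (-1)·6
  = 9 + 3 - 6
  = 6
Equation: -3x - y - z = 6

-3x - y - z = 6


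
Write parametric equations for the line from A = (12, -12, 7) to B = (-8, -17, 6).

Direction vector d = B - A = (-8 - 12, -17 + 12, 6 - 7) = (-20, -5, -1)
Parametric form r = A + t·d:
x = 12 - 20t, y = -12 - 5t, z = 7 - t

x = 12 - 20t, y = -12 - 5t, z = 7 - t


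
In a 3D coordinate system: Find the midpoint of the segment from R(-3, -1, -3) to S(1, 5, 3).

M = ((x₁+x₂)/2, (y₁+y₂)/2, (z₁+z₂)/2)
  = ((-3 + 1)/2, (-1 + 5)/2, (-3 + 3)/2)
  = (-2/2, 4/2, 0/2)
  = (-1, 2, 0)

(-1, 2, 0)


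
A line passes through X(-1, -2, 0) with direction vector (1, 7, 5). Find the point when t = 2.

P(t) = X + t·d
  = (-1 + 1·2, -2 + 7·2, 0 + 5·2)
  = (-1 + 2, -2 + 14, 0 + 10)
  = (1, 12, 10)

(1, 12, 10)


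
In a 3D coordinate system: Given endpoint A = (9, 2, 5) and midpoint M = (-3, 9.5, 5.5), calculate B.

B = 2M - A
  = (2·(-3) - 9, 2·9.5 - 2, 2·5.5 - 5)
  = (-6 - 9, 19 - 2, 11 - 5)
  = (-15, 17, 6)

(-15, 17, 6)


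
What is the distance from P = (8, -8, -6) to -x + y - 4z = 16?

distance = |a·x₀ + b·y₀ + c·z₀ - d| / √(a² + b² + c²)
  = |(-1)·8 + 1·(-8) + (-4)·(-6) - 16| / √((-1)² + 1² + (-4)²)
  = |-8 - 8 + 24 - 16| / √(1 + 1 + 16)
  = |-8| / √18
  = 8 / 4.243
  ≈ 1.886

1.886


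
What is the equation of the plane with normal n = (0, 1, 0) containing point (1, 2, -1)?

The plane through P with normal n = (a, b, c) satisfies n·(r - P) = 0,
i.e. ax + by + cz = a·x₀ + b·y₀ + c·z₀.
d = 0·1 + 1·2 + 0·(-1)
  = 0 + 2 + 0
  = 2
Equation: y = 2

y = 2


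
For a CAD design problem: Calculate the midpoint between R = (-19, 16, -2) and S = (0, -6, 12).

M = ((x₁+x₂)/2, (y₁+y₂)/2, (z₁+z₂)/2)
  = ((-19 + 0)/2, (16 - 6)/2, (-2 + 12)/2)
  = (-19/2, 10/2, 10/2)
  = (-9.5, 5, 5)

(-9.5, 5, 5)


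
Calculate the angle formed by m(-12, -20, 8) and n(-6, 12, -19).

m·n = (-12)·(-6) + (-20)·12 + 8·(-19) = 72 - 240 - 152 = -320
|m| = √((-12)² + (-20)² + 8²) = √608 ≈ 24.66
|n| = √((-6)² + 12² + (-19)²) = √541 ≈ 23.26
cos θ = (m·n)/(|m||n|) = -320/(24.66·23.26) ≈ -0.558
θ = arccos(-0.558) ≈ 123.9°

123.9°


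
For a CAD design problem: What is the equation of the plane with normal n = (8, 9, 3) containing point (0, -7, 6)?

The plane through P with normal n = (a, b, c) satisfies n·(r - P) = 0,
i.e. ax + by + cz = a·x₀ + b·y₀ + c·z₀.
d = 8·0 + 9·(-7) + 3·6
  = 0 - 63 + 18
  = -45
Equation: 8x + 9y + 3z = -45

8x + 9y + 3z = -45


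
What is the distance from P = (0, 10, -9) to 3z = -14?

distance = |a·x₀ + b·y₀ + c·z₀ - d| / √(a² + b² + c²)
  = |0·0 + 0·10 + 3·(-9) - (-14)| / √(0² + 0² + 3²)
  = |0 + 0 - 27 + 14| / √(0 + 0 + 9)
  = |-13| / √9
  = 13 / 3
  ≈ 4.333

4.333


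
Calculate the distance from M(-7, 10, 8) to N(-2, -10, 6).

d = √[(x₂-x₁)² + (y₂-y₁)² + (z₂-z₁)²]
  = √[5² + (-20)² + (-2)²]
  = √[25 + 400 + 4]
  = √429
  ≈ 20.71

20.71


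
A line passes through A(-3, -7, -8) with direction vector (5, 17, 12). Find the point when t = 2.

P(t) = A + t·d
  = (-3 + 5·2, -7 + 17·2, -8 + 12·2)
  = (-3 + 10, -7 + 34, -8 + 24)
  = (7, 27, 16)

(7, 27, 16)


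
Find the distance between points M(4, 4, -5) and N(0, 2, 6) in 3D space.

d = √[(x₂-x₁)² + (y₂-y₁)² + (z₂-z₁)²]
  = √[(-4)² + (-2)² + 11²]
  = √[16 + 4 + 121]
  = √141
  ≈ 11.87

11.87


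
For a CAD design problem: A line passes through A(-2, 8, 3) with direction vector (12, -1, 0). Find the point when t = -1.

P(t) = A + t·d
  = (-2 + 12·(-1), 8 + (-1)·(-1), 3 + 0·(-1))
  = (-2 - 12, 8 + 1, 3 + 0)
  = (-14, 9, 3)

(-14, 9, 3)


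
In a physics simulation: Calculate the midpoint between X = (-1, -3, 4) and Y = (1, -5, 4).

M = ((x₁+x₂)/2, (y₁+y₂)/2, (z₁+z₂)/2)
  = ((-1 + 1)/2, (-3 - 5)/2, (4 + 4)/2)
  = (0/2, -8/2, 8/2)
  = (0, -4, 4)

(0, -4, 4)


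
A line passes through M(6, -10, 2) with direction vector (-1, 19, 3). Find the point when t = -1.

P(t) = M + t·d
  = (6 + (-1)·(-1), -10 + 19·(-1), 2 + 3·(-1))
  = (6 + 1, -10 - 19, 2 - 3)
  = (7, -29, -1)

(7, -29, -1)


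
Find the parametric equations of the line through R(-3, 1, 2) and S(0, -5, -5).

Direction vector d = S - R = (0 + 3, -5 - 1, -5 - 2) = (3, -6, -7)
Parametric form r = R + t·d:
x = -3 + 3t, y = 1 - 6t, z = 2 - 7t

x = -3 + 3t, y = 1 - 6t, z = 2 - 7t


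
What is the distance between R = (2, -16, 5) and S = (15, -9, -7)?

d = √[(x₂-x₁)² + (y₂-y₁)² + (z₂-z₁)²]
  = √[13² + 7² + (-12)²]
  = √[169 + 49 + 144]
  = √362
  ≈ 19.03

19.03


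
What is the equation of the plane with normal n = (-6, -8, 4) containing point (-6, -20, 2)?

The plane through P with normal n = (a, b, c) satisfies n·(r - P) = 0,
i.e. ax + by + cz = a·x₀ + b·y₀ + c·z₀.
d = (-6)·(-6) + (-8)·(-20) + 4·2
  = 36 + 160 + 8
  = 204
Equation: -6x - 8y + 4z = 204

-6x - 8y + 4z = 204


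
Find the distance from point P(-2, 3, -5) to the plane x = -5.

distance = |a·x₀ + b·y₀ + c·z₀ - d| / √(a² + b² + c²)
  = |1·(-2) + 0·3 + 0·(-5) - (-5)| / √(1² + 0² + 0²)
  = |-2 + 0 + 0 + 5| / √(1 + 0 + 0)
  = |3| / √1
  = 3 / 1
  ≈ 3

3


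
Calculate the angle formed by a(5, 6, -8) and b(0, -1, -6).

a·b = 5·0 + 6·(-1) + (-8)·(-6) = 0 - 6 + 48 = 42
|a| = √(5² + 6² + (-8)²) = √125 ≈ 11.18
|b| = √(0² + (-1)² + (-6)²) = √37 ≈ 6.083
cos θ = (a·b)/(|a||b|) = 42/(11.18·6.083) ≈ 0.6176
θ = arccos(0.6176) ≈ 51.86°

51.86°


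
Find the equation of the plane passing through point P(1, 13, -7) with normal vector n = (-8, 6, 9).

The plane through P with normal n = (a, b, c) satisfies n·(r - P) = 0,
i.e. ax + by + cz = a·x₀ + b·y₀ + c·z₀.
d = (-8)·1 + 6·13 + 9·(-7)
  = -8 + 78 - 63
  = 7
Equation: -8x + 6y + 9z = 7

-8x + 6y + 9z = 7


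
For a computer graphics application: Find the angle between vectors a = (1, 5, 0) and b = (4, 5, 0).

a·b = 1·4 + 5·5 + 0·0 = 4 + 25 + 0 = 29
|a| = √(1² + 5² + 0²) = √26 ≈ 5.099
|b| = √(4² + 5² + 0²) = √41 ≈ 6.403
cos θ = (a·b)/(|a||b|) = 29/(5.099·6.403) ≈ 0.8882
θ = arccos(0.8882) ≈ 27.35°

27.35°


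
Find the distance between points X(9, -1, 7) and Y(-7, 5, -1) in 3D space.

d = √[(x₂-x₁)² + (y₂-y₁)² + (z₂-z₁)²]
  = √[(-16)² + 6² + (-8)²]
  = √[256 + 36 + 64]
  = √356
  ≈ 18.87

18.87


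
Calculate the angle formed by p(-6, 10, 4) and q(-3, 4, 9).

p·q = (-6)·(-3) + 10·4 + 4·9 = 18 + 40 + 36 = 94
|p| = √((-6)² + 10² + 4²) = √152 ≈ 12.33
|q| = √((-3)² + 4² + 9²) = √106 ≈ 10.3
cos θ = (p·q)/(|p||q|) = 94/(12.33·10.3) ≈ 0.7405
θ = arccos(0.7405) ≈ 42.22°

42.22°


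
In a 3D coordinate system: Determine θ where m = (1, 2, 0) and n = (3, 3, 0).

m·n = 1·3 + 2·3 + 0·0 = 3 + 6 + 0 = 9
|m| = √(1² + 2² + 0²) = √5 ≈ 2.236
|n| = √(3² + 3² + 0²) = √18 ≈ 4.243
cos θ = (m·n)/(|m||n|) = 9/(2.236·4.243) ≈ 0.9487
θ = arccos(0.9487) ≈ 18.43°

18.43°


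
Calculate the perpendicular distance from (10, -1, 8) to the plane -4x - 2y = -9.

distance = |a·x₀ + b·y₀ + c·z₀ - d| / √(a² + b² + c²)
  = |(-4)·10 + (-2)·(-1) + 0·8 - (-9)| / √((-4)² + (-2)² + 0²)
  = |-40 + 2 + 0 + 9| / √(16 + 4 + 0)
  = |-29| / √20
  = 29 / 4.472
  ≈ 6.485

6.485


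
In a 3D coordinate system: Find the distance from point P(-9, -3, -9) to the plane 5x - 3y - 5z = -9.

distance = |a·x₀ + b·y₀ + c·z₀ - d| / √(a² + b² + c²)
  = |5·(-9) + (-3)·(-3) + (-5)·(-9) - (-9)| / √(5² + (-3)² + (-5)²)
  = |-45 + 9 + 45 + 9| / √(25 + 9 + 25)
  = |18| / √59
  = 18 / 7.681
  ≈ 2.343

2.343


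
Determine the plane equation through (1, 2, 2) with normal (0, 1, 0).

The plane through P with normal n = (a, b, c) satisfies n·(r - P) = 0,
i.e. ax + by + cz = a·x₀ + b·y₀ + c·z₀.
d = 0·1 + 1·2 + 0·2
  = 0 + 2 + 0
  = 2
Equation: y = 2

y = 2


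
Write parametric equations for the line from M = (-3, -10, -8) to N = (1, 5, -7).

Direction vector d = N - M = (1 + 3, 5 + 10, -7 + 8) = (4, 15, 1)
Parametric form r = M + t·d:
x = -3 + 4t, y = -10 + 15t, z = -8 + t

x = -3 + 4t, y = -10 + 15t, z = -8 + t


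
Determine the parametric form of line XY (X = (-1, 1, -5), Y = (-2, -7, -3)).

Direction vector d = Y - X = (-2 + 1, -7 - 1, -3 + 5) = (-1, -8, 2)
Parametric form r = X + t·d:
x = -1 - t, y = 1 - 8t, z = -5 + 2t

x = -1 - t, y = 1 - 8t, z = -5 + 2t


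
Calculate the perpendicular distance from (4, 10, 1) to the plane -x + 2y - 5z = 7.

distance = |a·x₀ + b·y₀ + c·z₀ - d| / √(a² + b² + c²)
  = |(-1)·4 + 2·10 + (-5)·1 - 7| / √((-1)² + 2² + (-5)²)
  = |-4 + 20 - 5 - 7| / √(1 + 4 + 25)
  = |4| / √30
  = 4 / 5.477
  ≈ 0.7303

0.7303


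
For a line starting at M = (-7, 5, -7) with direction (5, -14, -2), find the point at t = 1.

P(t) = M + t·d
  = (-7 + 5·1, 5 + (-14)·1, -7 + (-2)·1)
  = (-7 + 5, 5 - 14, -7 - 2)
  = (-2, -9, -9)

(-2, -9, -9)


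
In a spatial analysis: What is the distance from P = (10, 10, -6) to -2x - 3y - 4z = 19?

distance = |a·x₀ + b·y₀ + c·z₀ - d| / √(a² + b² + c²)
  = |(-2)·10 + (-3)·10 + (-4)·(-6) - 19| / √((-2)² + (-3)² + (-4)²)
  = |-20 - 30 + 24 - 19| / √(4 + 9 + 16)
  = |-45| / √29
  = 45 / 5.385
  ≈ 8.356

8.356


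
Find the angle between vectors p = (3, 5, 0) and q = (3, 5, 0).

p·q = 3·3 + 5·5 + 0·0 = 9 + 25 + 0 = 34
|p| = √(3² + 5² + 0²) = √34 ≈ 5.831
|q| = √(3² + 5² + 0²) = √34 ≈ 5.831
cos θ = (p·q)/(|p||q|) = 34/(5.831·5.831) ≈ 1
θ = arccos(1) ≈ 0°

0°


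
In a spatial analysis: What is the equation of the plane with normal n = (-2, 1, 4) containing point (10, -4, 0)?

The plane through P with normal n = (a, b, c) satisfies n·(r - P) = 0,
i.e. ax + by + cz = a·x₀ + b·y₀ + c·z₀.
d = (-2)·10 + 1·(-4) + 4·0
  = -20 - 4 + 0
  = -24
Equation: -2x + y + 4z = -24

-2x + y + 4z = -24


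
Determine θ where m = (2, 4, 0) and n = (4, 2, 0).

m·n = 2·4 + 4·2 + 0·0 = 8 + 8 + 0 = 16
|m| = √(2² + 4² + 0²) = √20 ≈ 4.472
|n| = √(4² + 2² + 0²) = √20 ≈ 4.472
cos θ = (m·n)/(|m||n|) = 16/(4.472·4.472) ≈ 0.8
θ = arccos(0.8) ≈ 36.87°

36.87°


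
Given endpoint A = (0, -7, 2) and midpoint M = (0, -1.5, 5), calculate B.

B = 2M - A
  = (2·0 - 0, 2·(-1.5) - (-7), 2·5 - 2)
  = (0 + 0, -3 + 7, 10 - 2)
  = (0, 4, 8)

(0, 4, 8)


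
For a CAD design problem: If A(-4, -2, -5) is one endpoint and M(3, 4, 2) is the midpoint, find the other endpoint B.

B = 2M - A
  = (2·3 - (-4), 2·4 - (-2), 2·2 - (-5))
  = (6 + 4, 8 + 2, 4 + 5)
  = (10, 10, 9)

(10, 10, 9)


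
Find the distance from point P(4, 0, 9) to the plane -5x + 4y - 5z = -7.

distance = |a·x₀ + b·y₀ + c·z₀ - d| / √(a² + b² + c²)
  = |(-5)·4 + 4·0 + (-5)·9 - (-7)| / √((-5)² + 4² + (-5)²)
  = |-20 + 0 - 45 + 7| / √(25 + 16 + 25)
  = |-58| / √66
  = 58 / 8.124
  ≈ 7.139

7.139


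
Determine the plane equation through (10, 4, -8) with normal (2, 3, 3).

The plane through P with normal n = (a, b, c) satisfies n·(r - P) = 0,
i.e. ax + by + cz = a·x₀ + b·y₀ + c·z₀.
d = 2·10 + 3·4 + 3·(-8)
  = 20 + 12 - 24
  = 8
Equation: 2x + 3y + 3z = 8

2x + 3y + 3z = 8


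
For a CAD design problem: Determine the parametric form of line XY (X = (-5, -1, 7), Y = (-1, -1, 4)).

Direction vector d = Y - X = (-1 + 5, -1 + 1, 4 - 7) = (4, 0, -3)
Parametric form r = X + t·d:
x = -5 + 4t, y = -1, z = 7 - 3t

x = -5 + 4t, y = -1, z = 7 - 3t


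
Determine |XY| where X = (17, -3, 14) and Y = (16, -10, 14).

d = √[(x₂-x₁)² + (y₂-y₁)² + (z₂-z₁)²]
  = √[(-1)² + (-7)² + 0²]
  = √[1 + 49 + 0]
  = √50
  ≈ 7.071

7.071


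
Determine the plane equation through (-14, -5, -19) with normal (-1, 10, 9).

The plane through P with normal n = (a, b, c) satisfies n·(r - P) = 0,
i.e. ax + by + cz = a·x₀ + b·y₀ + c·z₀.
d = (-1)·(-14) + 10·(-5) + 9·(-19)
  = 14 - 50 - 171
  = -207
Equation: -x + 10y + 9z = -207

-x + 10y + 9z = -207


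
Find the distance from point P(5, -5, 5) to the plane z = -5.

distance = |a·x₀ + b·y₀ + c·z₀ - d| / √(a² + b² + c²)
  = |0·5 + 0·(-5) + 1·5 - (-5)| / √(0² + 0² + 1²)
  = |0 + 0 + 5 + 5| / √(0 + 0 + 1)
  = |10| / √1
  = 10 / 1
  ≈ 10

10


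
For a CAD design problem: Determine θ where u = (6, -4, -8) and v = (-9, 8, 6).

u·v = 6·(-9) + (-4)·8 + (-8)·6 = -54 - 32 - 48 = -134
|u| = √(6² + (-4)² + (-8)²) = √116 ≈ 10.77
|v| = √((-9)² + 8² + 6²) = √181 ≈ 13.45
cos θ = (u·v)/(|u||v|) = -134/(10.77·13.45) ≈ -0.9248
θ = arccos(-0.9248) ≈ 157.6°

157.6°


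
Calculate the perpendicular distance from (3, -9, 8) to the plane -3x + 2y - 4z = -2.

distance = |a·x₀ + b·y₀ + c·z₀ - d| / √(a² + b² + c²)
  = |(-3)·3 + 2·(-9) + (-4)·8 - (-2)| / √((-3)² + 2² + (-4)²)
  = |-9 - 18 - 32 + 2| / √(9 + 4 + 16)
  = |-57| / √29
  = 57 / 5.385
  ≈ 10.58

10.58


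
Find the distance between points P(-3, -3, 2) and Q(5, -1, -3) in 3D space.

d = √[(x₂-x₁)² + (y₂-y₁)² + (z₂-z₁)²]
  = √[8² + 2² + (-5)²]
  = √[64 + 4 + 25]
  = √93
  ≈ 9.644

9.644


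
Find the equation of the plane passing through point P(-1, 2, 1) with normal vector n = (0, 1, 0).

The plane through P with normal n = (a, b, c) satisfies n·(r - P) = 0,
i.e. ax + by + cz = a·x₀ + b·y₀ + c·z₀.
d = 0·(-1) + 1·2 + 0·1
  = 0 + 2 + 0
  = 2
Equation: y = 2

y = 2


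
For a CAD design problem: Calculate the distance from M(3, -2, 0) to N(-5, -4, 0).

d = √[(x₂-x₁)² + (y₂-y₁)² + (z₂-z₁)²]
  = √[(-8)² + (-2)² + 0²]
  = √[64 + 4 + 0]
  = √68
  ≈ 8.246

8.246


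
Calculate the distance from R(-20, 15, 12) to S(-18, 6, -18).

d = √[(x₂-x₁)² + (y₂-y₁)² + (z₂-z₁)²]
  = √[2² + (-9)² + (-30)²]
  = √[4 + 81 + 900]
  = √985
  ≈ 31.38

31.38


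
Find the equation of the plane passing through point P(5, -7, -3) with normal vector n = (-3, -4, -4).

The plane through P with normal n = (a, b, c) satisfies n·(r - P) = 0,
i.e. ax + by + cz = a·x₀ + b·y₀ + c·z₀.
d = (-3)·5 + (-4)·(-7) + (-4)·(-3)
  = -15 + 28 + 12
  = 25
Equation: -3x - 4y - 4z = 25

-3x - 4y - 4z = 25


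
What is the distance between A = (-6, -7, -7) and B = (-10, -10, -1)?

d = √[(x₂-x₁)² + (y₂-y₁)² + (z₂-z₁)²]
  = √[(-4)² + (-3)² + 6²]
  = √[16 + 9 + 36]
  = √61
  ≈ 7.81

7.81


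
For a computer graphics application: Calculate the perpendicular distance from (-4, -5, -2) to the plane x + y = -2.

distance = |a·x₀ + b·y₀ + c·z₀ - d| / √(a² + b² + c²)
  = |1·(-4) + 1·(-5) + 0·(-2) - (-2)| / √(1² + 1² + 0²)
  = |-4 - 5 + 0 + 2| / √(1 + 1 + 0)
  = |-7| / √2
  = 7 / 1.414
  ≈ 4.95

4.95


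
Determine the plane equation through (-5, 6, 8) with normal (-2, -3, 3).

The plane through P with normal n = (a, b, c) satisfies n·(r - P) = 0,
i.e. ax + by + cz = a·x₀ + b·y₀ + c·z₀.
d = (-2)·(-5) + (-3)·6 + 3·8
  = 10 - 18 + 24
  = 16
Equation: -2x - 3y + 3z = 16

-2x - 3y + 3z = 16


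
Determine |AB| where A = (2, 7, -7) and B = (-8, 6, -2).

d = √[(x₂-x₁)² + (y₂-y₁)² + (z₂-z₁)²]
  = √[(-10)² + (-1)² + 5²]
  = √[100 + 1 + 25]
  = √126
  ≈ 11.22

11.22


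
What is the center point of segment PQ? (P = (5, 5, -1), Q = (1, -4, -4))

M = ((x₁+x₂)/2, (y₁+y₂)/2, (z₁+z₂)/2)
  = ((5 + 1)/2, (5 - 4)/2, (-1 - 4)/2)
  = (6/2, 1/2, -5/2)
  = (3, 0.5, -2.5)

(3, 0.5, -2.5)


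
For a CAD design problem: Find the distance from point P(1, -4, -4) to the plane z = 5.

distance = |a·x₀ + b·y₀ + c·z₀ - d| / √(a² + b² + c²)
  = |0·1 + 0·(-4) + 1·(-4) - 5| / √(0² + 0² + 1²)
  = |0 + 0 - 4 - 5| / √(0 + 0 + 1)
  = |-9| / √1
  = 9 / 1
  ≈ 9

9


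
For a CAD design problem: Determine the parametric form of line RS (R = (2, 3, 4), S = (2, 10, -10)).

Direction vector d = S - R = (2 - 2, 10 - 3, -10 - 4) = (0, 7, -14)
Parametric form r = R + t·d:
x = 2, y = 3 + 7t, z = 4 - 14t

x = 2, y = 3 + 7t, z = 4 - 14t


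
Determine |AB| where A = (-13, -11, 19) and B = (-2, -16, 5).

d = √[(x₂-x₁)² + (y₂-y₁)² + (z₂-z₁)²]
  = √[11² + (-5)² + (-14)²]
  = √[121 + 25 + 196]
  = √342
  ≈ 18.49

18.49


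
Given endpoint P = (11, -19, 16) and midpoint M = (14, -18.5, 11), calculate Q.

Q = 2M - P
  = (2·14 - 11, 2·(-18.5) - (-19), 2·11 - 16)
  = (28 - 11, -37 + 19, 22 - 16)
  = (17, -18, 6)

(17, -18, 6)


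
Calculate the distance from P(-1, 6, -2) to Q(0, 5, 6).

d = √[(x₂-x₁)² + (y₂-y₁)² + (z₂-z₁)²]
  = √[1² + (-1)² + 8²]
  = √[1 + 1 + 64]
  = √66
  ≈ 8.124

8.124


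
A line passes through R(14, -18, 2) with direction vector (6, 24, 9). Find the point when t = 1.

P(t) = R + t·d
  = (14 + 6·1, -18 + 24·1, 2 + 9·1)
  = (14 + 6, -18 + 24, 2 + 9)
  = (20, 6, 11)

(20, 6, 11)


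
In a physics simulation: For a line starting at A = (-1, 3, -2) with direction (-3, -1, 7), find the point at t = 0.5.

P(t) = A + t·d
  = (-1 + (-3)·0.5, 3 + (-1)·0.5, -2 + 7·0.5)
  = (-1 - 1.5, 3 - 0.5, -2 + 3.5)
  = (-2.5, 2.5, 1.5)

(-2.5, 2.5, 1.5)


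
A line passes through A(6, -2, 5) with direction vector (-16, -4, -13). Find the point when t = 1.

P(t) = A + t·d
  = (6 + (-16)·1, -2 + (-4)·1, 5 + (-13)·1)
  = (6 - 16, -2 - 4, 5 - 13)
  = (-10, -6, -8)

(-10, -6, -8)


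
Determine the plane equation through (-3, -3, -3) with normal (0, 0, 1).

The plane through P with normal n = (a, b, c) satisfies n·(r - P) = 0,
i.e. ax + by + cz = a·x₀ + b·y₀ + c·z₀.
d = 0·(-3) + 0·(-3) + 1·(-3)
  = 0 + 0 - 3
  = -3
Equation: z = -3

z = -3


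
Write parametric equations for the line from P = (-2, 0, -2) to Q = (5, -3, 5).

Direction vector d = Q - P = (5 + 2, -3 + 0, 5 + 2) = (7, -3, 7)
Parametric form r = P + t·d:
x = -2 + 7t, y = 0 - 3t, z = -2 + 7t

x = -2 + 7t, y = 0 - 3t, z = -2 + 7t


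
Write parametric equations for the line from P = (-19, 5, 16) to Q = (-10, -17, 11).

Direction vector d = Q - P = (-10 + 19, -17 - 5, 11 - 16) = (9, -22, -5)
Parametric form r = P + t·d:
x = -19 + 9t, y = 5 - 22t, z = 16 - 5t

x = -19 + 9t, y = 5 - 22t, z = 16 - 5t


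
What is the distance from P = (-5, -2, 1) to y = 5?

distance = |a·x₀ + b·y₀ + c·z₀ - d| / √(a² + b² + c²)
  = |0·(-5) + 1·(-2) + 0·1 - 5| / √(0² + 1² + 0²)
  = |0 - 2 + 0 - 5| / √(0 + 1 + 0)
  = |-7| / √1
  = 7 / 1
  ≈ 7

7


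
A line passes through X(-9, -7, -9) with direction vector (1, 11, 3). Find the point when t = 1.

P(t) = X + t·d
  = (-9 + 1·1, -7 + 11·1, -9 + 3·1)
  = (-9 + 1, -7 + 11, -9 + 3)
  = (-8, 4, -6)

(-8, 4, -6)


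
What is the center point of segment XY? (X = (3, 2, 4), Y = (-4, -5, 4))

M = ((x₁+x₂)/2, (y₁+y₂)/2, (z₁+z₂)/2)
  = ((3 - 4)/2, (2 - 5)/2, (4 + 4)/2)
  = (-1/2, -3/2, 8/2)
  = (-0.5, -1.5, 4)

(-0.5, -1.5, 4)


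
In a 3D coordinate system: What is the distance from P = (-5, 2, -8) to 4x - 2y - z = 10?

distance = |a·x₀ + b·y₀ + c·z₀ - d| / √(a² + b² + c²)
  = |4·(-5) + (-2)·2 + (-1)·(-8) - 10| / √(4² + (-2)² + (-1)²)
  = |-20 - 4 + 8 - 10| / √(16 + 4 + 1)
  = |-26| / √21
  = 26 / 4.583
  ≈ 5.674

5.674


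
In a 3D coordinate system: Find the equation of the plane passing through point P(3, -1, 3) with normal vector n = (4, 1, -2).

The plane through P with normal n = (a, b, c) satisfies n·(r - P) = 0,
i.e. ax + by + cz = a·x₀ + b·y₀ + c·z₀.
d = 4·3 + 1·(-1) + (-2)·3
  = 12 - 1 - 6
  = 5
Equation: 4x + y - 2z = 5

4x + y - 2z = 5


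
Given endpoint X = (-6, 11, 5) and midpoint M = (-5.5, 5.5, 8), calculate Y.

Y = 2M - X
  = (2·(-5.5) - (-6), 2·5.5 - 11, 2·8 - 5)
  = (-11 + 6, 11 - 11, 16 - 5)
  = (-5, 0, 11)

(-5, 0, 11)


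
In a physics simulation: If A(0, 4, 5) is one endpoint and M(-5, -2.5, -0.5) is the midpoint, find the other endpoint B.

B = 2M - A
  = (2·(-5) - 0, 2·(-2.5) - 4, 2·(-0.5) - 5)
  = (-10 + 0, -5 - 4, -1 - 5)
  = (-10, -9, -6)

(-10, -9, -6)


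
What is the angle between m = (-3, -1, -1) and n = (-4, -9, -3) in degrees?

m·n = (-3)·(-4) + (-1)·(-9) + (-1)·(-3) = 12 + 9 + 3 = 24
|m| = √((-3)² + (-1)² + (-1)²) = √11 ≈ 3.317
|n| = √((-4)² + (-9)² + (-3)²) = √106 ≈ 10.3
cos θ = (m·n)/(|m||n|) = 24/(3.317·10.3) ≈ 0.7028
θ = arccos(0.7028) ≈ 45.34°

45.34°


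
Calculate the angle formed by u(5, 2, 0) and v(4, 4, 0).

u·v = 5·4 + 2·4 + 0·0 = 20 + 8 + 0 = 28
|u| = √(5² + 2² + 0²) = √29 ≈ 5.385
|v| = √(4² + 4² + 0²) = √32 ≈ 5.657
cos θ = (u·v)/(|u||v|) = 28/(5.385·5.657) ≈ 0.9191
θ = arccos(0.9191) ≈ 23.2°

23.2°


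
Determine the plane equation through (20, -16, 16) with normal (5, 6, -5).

The plane through P with normal n = (a, b, c) satisfies n·(r - P) = 0,
i.e. ax + by + cz = a·x₀ + b·y₀ + c·z₀.
d = 5·20 + 6·(-16) + (-5)·16
  = 100 - 96 - 80
  = -76
Equation: 5x + 6y - 5z = -76

5x + 6y - 5z = -76


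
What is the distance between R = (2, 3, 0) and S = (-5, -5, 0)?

d = √[(x₂-x₁)² + (y₂-y₁)² + (z₂-z₁)²]
  = √[(-7)² + (-8)² + 0²]
  = √[49 + 64 + 0]
  = √113
  ≈ 10.63

10.63


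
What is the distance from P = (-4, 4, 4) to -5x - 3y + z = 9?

distance = |a·x₀ + b·y₀ + c·z₀ - d| / √(a² + b² + c²)
  = |(-5)·(-4) + (-3)·4 + 1·4 - 9| / √((-5)² + (-3)² + 1²)
  = |20 - 12 + 4 - 9| / √(25 + 9 + 1)
  = |3| / √35
  = 3 / 5.916
  ≈ 0.5071

0.5071


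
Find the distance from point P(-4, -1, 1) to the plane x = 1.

distance = |a·x₀ + b·y₀ + c·z₀ - d| / √(a² + b² + c²)
  = |1·(-4) + 0·(-1) + 0·1 - 1| / √(1² + 0² + 0²)
  = |-4 + 0 + 0 - 1| / √(1 + 0 + 0)
  = |-5| / √1
  = 5 / 1
  ≈ 5

5


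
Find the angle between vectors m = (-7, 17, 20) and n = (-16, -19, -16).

m·n = (-7)·(-16) + 17·(-19) + 20·(-16) = 112 - 323 - 320 = -531
|m| = √((-7)² + 17² + 20²) = √738 ≈ 27.17
|n| = √((-16)² + (-19)² + (-16)²) = √873 ≈ 29.55
cos θ = (m·n)/(|m||n|) = -531/(27.17·29.55) ≈ -0.6615
θ = arccos(-0.6615) ≈ 131.4°

131.4°


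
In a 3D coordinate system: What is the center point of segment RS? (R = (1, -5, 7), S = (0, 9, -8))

M = ((x₁+x₂)/2, (y₁+y₂)/2, (z₁+z₂)/2)
  = ((1 + 0)/2, (-5 + 9)/2, (7 - 8)/2)
  = (1/2, 4/2, -1/2)
  = (0.5, 2, -0.5)

(0.5, 2, -0.5)


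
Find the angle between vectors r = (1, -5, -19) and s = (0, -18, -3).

r·s = 1·0 + (-5)·(-18) + (-19)·(-3) = 0 + 90 + 57 = 147
|r| = √(1² + (-5)² + (-19)²) = √387 ≈ 19.67
|s| = √(0² + (-18)² + (-3)²) = √333 ≈ 18.25
cos θ = (r·s)/(|r||s|) = 147/(19.67·18.25) ≈ 0.4095
θ = arccos(0.4095) ≈ 65.83°

65.83°


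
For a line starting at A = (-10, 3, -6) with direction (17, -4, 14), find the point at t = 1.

P(t) = A + t·d
  = (-10 + 17·1, 3 + (-4)·1, -6 + 14·1)
  = (-10 + 17, 3 - 4, -6 + 14)
  = (7, -1, 8)

(7, -1, 8)


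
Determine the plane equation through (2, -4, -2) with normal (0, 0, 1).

The plane through P with normal n = (a, b, c) satisfies n·(r - P) = 0,
i.e. ax + by + cz = a·x₀ + b·y₀ + c·z₀.
d = 0·2 + 0·(-4) + 1·(-2)
  = 0 + 0 - 2
  = -2
Equation: z = -2

z = -2


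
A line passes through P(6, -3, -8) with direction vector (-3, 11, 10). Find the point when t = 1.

P(t) = P + t·d
  = (6 + (-3)·1, -3 + 11·1, -8 + 10·1)
  = (6 - 3, -3 + 11, -8 + 10)
  = (3, 8, 2)

(3, 8, 2)


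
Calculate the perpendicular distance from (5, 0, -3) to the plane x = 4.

distance = |a·x₀ + b·y₀ + c·z₀ - d| / √(a² + b² + c²)
  = |1·5 + 0·0 + 0·(-3) - 4| / √(1² + 0² + 0²)
  = |5 + 0 + 0 - 4| / √(1 + 0 + 0)
  = |1| / √1
  = 1 / 1
  ≈ 1

1


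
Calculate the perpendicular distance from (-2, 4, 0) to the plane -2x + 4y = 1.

distance = |a·x₀ + b·y₀ + c·z₀ - d| / √(a² + b² + c²)
  = |(-2)·(-2) + 4·4 + 0·0 - 1| / √((-2)² + 4² + 0²)
  = |4 + 16 + 0 - 1| / √(4 + 16 + 0)
  = |19| / √20
  = 19 / 4.472
  ≈ 4.249

4.249


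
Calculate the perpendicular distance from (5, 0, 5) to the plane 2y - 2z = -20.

distance = |a·x₀ + b·y₀ + c·z₀ - d| / √(a² + b² + c²)
  = |0·5 + 2·0 + (-2)·5 - (-20)| / √(0² + 2² + (-2)²)
  = |0 + 0 - 10 + 20| / √(0 + 4 + 4)
  = |10| / √8
  = 10 / 2.828
  ≈ 3.536

3.536


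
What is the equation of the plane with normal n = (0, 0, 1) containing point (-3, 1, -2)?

The plane through P with normal n = (a, b, c) satisfies n·(r - P) = 0,
i.e. ax + by + cz = a·x₀ + b·y₀ + c·z₀.
d = 0·(-3) + 0·1 + 1·(-2)
  = 0 + 0 - 2
  = -2
Equation: z = -2

z = -2


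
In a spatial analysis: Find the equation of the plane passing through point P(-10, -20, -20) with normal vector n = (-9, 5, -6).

The plane through P with normal n = (a, b, c) satisfies n·(r - P) = 0,
i.e. ax + by + cz = a·x₀ + b·y₀ + c·z₀.
d = (-9)·(-10) + 5·(-20) + (-6)·(-20)
  = 90 - 100 + 120
  = 110
Equation: -9x + 5y - 6z = 110

-9x + 5y - 6z = 110


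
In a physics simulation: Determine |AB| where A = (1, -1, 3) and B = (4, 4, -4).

d = √[(x₂-x₁)² + (y₂-y₁)² + (z₂-z₁)²]
  = √[3² + 5² + (-7)²]
  = √[9 + 25 + 49]
  = √83
  ≈ 9.11

9.11


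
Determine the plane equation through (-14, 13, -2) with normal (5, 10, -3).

The plane through P with normal n = (a, b, c) satisfies n·(r - P) = 0,
i.e. ax + by + cz = a·x₀ + b·y₀ + c·z₀.
d = 5·(-14) + 10·13 + (-3)·(-2)
  = -70 + 130 + 6
  = 66
Equation: 5x + 10y - 3z = 66

5x + 10y - 3z = 66


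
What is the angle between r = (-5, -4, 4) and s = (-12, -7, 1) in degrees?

r·s = (-5)·(-12) + (-4)·(-7) + 4·1 = 60 + 28 + 4 = 92
|r| = √((-5)² + (-4)² + 4²) = √57 ≈ 7.55
|s| = √((-12)² + (-7)² + 1²) = √194 ≈ 13.93
cos θ = (r·s)/(|r||s|) = 92/(7.55·13.93) ≈ 0.8749
θ = arccos(0.8749) ≈ 28.97°

28.97°


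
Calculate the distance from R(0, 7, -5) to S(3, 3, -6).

d = √[(x₂-x₁)² + (y₂-y₁)² + (z₂-z₁)²]
  = √[3² + (-4)² + (-1)²]
  = √[9 + 16 + 1]
  = √26
  ≈ 5.099

5.099


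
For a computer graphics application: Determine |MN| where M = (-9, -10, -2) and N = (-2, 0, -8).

d = √[(x₂-x₁)² + (y₂-y₁)² + (z₂-z₁)²]
  = √[7² + 10² + (-6)²]
  = √[49 + 100 + 36]
  = √185
  ≈ 13.6

13.6


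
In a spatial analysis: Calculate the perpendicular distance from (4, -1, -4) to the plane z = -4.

distance = |a·x₀ + b·y₀ + c·z₀ - d| / √(a² + b² + c²)
  = |0·4 + 0·(-1) + 1·(-4) - (-4)| / √(0² + 0² + 1²)
  = |0 + 0 - 4 + 4| / √(0 + 0 + 1)
  = |0| / √1
  = 0 / 1
  ≈ 0

0


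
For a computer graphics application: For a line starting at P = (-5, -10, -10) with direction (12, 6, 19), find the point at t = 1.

P(t) = P + t·d
  = (-5 + 12·1, -10 + 6·1, -10 + 19·1)
  = (-5 + 12, -10 + 6, -10 + 19)
  = (7, -4, 9)

(7, -4, 9)


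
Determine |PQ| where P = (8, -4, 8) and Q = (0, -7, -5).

d = √[(x₂-x₁)² + (y₂-y₁)² + (z₂-z₁)²]
  = √[(-8)² + (-3)² + (-13)²]
  = √[64 + 9 + 169]
  = √242
  ≈ 15.56

15.56


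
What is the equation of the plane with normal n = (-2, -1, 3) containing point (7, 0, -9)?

The plane through P with normal n = (a, b, c) satisfies n·(r - P) = 0,
i.e. ax + by + cz = a·x₀ + b·y₀ + c·z₀.
d = (-2)·7 + (-1)·0 + 3·(-9)
  = -14 + 0 - 27
  = -41
Equation: -2x - y + 3z = -41

-2x - y + 3z = -41


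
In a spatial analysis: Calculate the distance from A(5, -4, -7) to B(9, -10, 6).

d = √[(x₂-x₁)² + (y₂-y₁)² + (z₂-z₁)²]
  = √[4² + (-6)² + 13²]
  = √[16 + 36 + 169]
  = √221
  ≈ 14.87

14.87


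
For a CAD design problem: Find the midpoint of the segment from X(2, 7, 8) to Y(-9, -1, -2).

M = ((x₁+x₂)/2, (y₁+y₂)/2, (z₁+z₂)/2)
  = ((2 - 9)/2, (7 - 1)/2, (8 - 2)/2)
  = (-7/2, 6/2, 6/2)
  = (-3.5, 3, 3)

(-3.5, 3, 3)


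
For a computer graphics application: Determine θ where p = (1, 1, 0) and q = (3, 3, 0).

p·q = 1·3 + 1·3 + 0·0 = 3 + 3 + 0 = 6
|p| = √(1² + 1² + 0²) = √2 ≈ 1.414
|q| = √(3² + 3² + 0²) = √18 ≈ 4.243
cos θ = (p·q)/(|p||q|) = 6/(1.414·4.243) ≈ 1
θ = arccos(1) ≈ 0°

0°


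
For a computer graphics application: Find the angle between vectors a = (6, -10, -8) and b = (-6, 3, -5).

a·b = 6·(-6) + (-10)·3 + (-8)·(-5) = -36 - 30 + 40 = -26
|a| = √(6² + (-10)² + (-8)²) = √200 ≈ 14.14
|b| = √((-6)² + 3² + (-5)²) = √70 ≈ 8.367
cos θ = (a·b)/(|a||b|) = -26/(14.14·8.367) ≈ -0.2197
θ = arccos(-0.2197) ≈ 102.7°

102.7°


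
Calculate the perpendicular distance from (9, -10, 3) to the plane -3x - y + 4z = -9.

distance = |a·x₀ + b·y₀ + c·z₀ - d| / √(a² + b² + c²)
  = |(-3)·9 + (-1)·(-10) + 4·3 - (-9)| / √((-3)² + (-1)² + 4²)
  = |-27 + 10 + 12 + 9| / √(9 + 1 + 16)
  = |4| / √26
  = 4 / 5.099
  ≈ 0.7845

0.7845


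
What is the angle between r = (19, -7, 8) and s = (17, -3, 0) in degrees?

r·s = 19·17 + (-7)·(-3) + 8·0 = 323 + 21 + 0 = 344
|r| = √(19² + (-7)² + 8²) = √474 ≈ 21.77
|s| = √(17² + (-3)² + 0²) = √298 ≈ 17.26
cos θ = (r·s)/(|r||s|) = 344/(21.77·17.26) ≈ 0.9153
θ = arccos(0.9153) ≈ 23.75°

23.75°


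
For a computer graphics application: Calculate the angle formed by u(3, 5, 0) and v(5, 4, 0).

u·v = 3·5 + 5·4 + 0·0 = 15 + 20 + 0 = 35
|u| = √(3² + 5² + 0²) = √34 ≈ 5.831
|v| = √(5² + 4² + 0²) = √41 ≈ 6.403
cos θ = (u·v)/(|u||v|) = 35/(5.831·6.403) ≈ 0.9374
θ = arccos(0.9374) ≈ 20.38°

20.38°


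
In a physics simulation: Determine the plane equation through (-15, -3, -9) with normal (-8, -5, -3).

The plane through P with normal n = (a, b, c) satisfies n·(r - P) = 0,
i.e. ax + by + cz = a·x₀ + b·y₀ + c·z₀.
d = (-8)·(-15) + (-5)·(-3) + (-3)·(-9)
  = 120 + 15 + 27
  = 162
Equation: -8x - 5y - 3z = 162

-8x - 5y - 3z = 162


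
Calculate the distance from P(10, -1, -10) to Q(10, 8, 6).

d = √[(x₂-x₁)² + (y₂-y₁)² + (z₂-z₁)²]
  = √[0² + 9² + 16²]
  = √[0 + 81 + 256]
  = √337
  ≈ 18.36

18.36


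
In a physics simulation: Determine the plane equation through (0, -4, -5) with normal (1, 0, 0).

The plane through P with normal n = (a, b, c) satisfies n·(r - P) = 0,
i.e. ax + by + cz = a·x₀ + b·y₀ + c·z₀.
d = 1·0 + 0·(-4) + 0·(-5)
  = 0 + 0 + 0
  = 0
Equation: x = 0

x = 0


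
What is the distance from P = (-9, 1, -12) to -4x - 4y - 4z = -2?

distance = |a·x₀ + b·y₀ + c·z₀ - d| / √(a² + b² + c²)
  = |(-4)·(-9) + (-4)·1 + (-4)·(-12) - (-2)| / √((-4)² + (-4)² + (-4)²)
  = |36 - 4 + 48 + 2| / √(16 + 16 + 16)
  = |82| / √48
  = 82 / 6.928
  ≈ 11.84

11.84


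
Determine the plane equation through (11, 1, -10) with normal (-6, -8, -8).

The plane through P with normal n = (a, b, c) satisfies n·(r - P) = 0,
i.e. ax + by + cz = a·x₀ + b·y₀ + c·z₀.
d = (-6)·11 + (-8)·1 + (-8)·(-10)
  = -66 - 8 + 80
  = 6
Equation: -6x - 8y - 8z = 6

-6x - 8y - 8z = 6


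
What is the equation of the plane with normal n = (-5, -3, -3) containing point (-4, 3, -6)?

The plane through P with normal n = (a, b, c) satisfies n·(r - P) = 0,
i.e. ax + by + cz = a·x₀ + b·y₀ + c·z₀.
d = (-5)·(-4) + (-3)·3 + (-3)·(-6)
  = 20 - 9 + 18
  = 29
Equation: -5x - 3y - 3z = 29

-5x - 3y - 3z = 29


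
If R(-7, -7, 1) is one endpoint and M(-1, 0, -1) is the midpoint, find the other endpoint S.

S = 2M - R
  = (2·(-1) - (-7), 2·0 - (-7), 2·(-1) - 1)
  = (-2 + 7, 0 + 7, -2 - 1)
  = (5, 7, -3)

(5, 7, -3)


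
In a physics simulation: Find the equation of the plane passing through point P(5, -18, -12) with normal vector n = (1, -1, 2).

The plane through P with normal n = (a, b, c) satisfies n·(r - P) = 0,
i.e. ax + by + cz = a·x₀ + b·y₀ + c·z₀.
d = 1·5 + (-1)·(-18) + 2·(-12)
  = 5 + 18 - 24
  = -1
Equation: x - y + 2z = -1

x - y + 2z = -1


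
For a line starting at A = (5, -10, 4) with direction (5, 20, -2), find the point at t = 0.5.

P(t) = A + t·d
  = (5 + 5·0.5, -10 + 20·0.5, 4 + (-2)·0.5)
  = (5 + 2.5, -10 + 10, 4 - 1)
  = (7.5, 0, 3)

(7.5, 0, 3)


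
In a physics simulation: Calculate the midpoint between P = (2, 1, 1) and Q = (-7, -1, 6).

M = ((x₁+x₂)/2, (y₁+y₂)/2, (z₁+z₂)/2)
  = ((2 - 7)/2, (1 - 1)/2, (1 + 6)/2)
  = (-5/2, 0/2, 7/2)
  = (-2.5, 0, 3.5)

(-2.5, 0, 3.5)


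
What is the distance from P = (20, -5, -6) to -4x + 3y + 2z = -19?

distance = |a·x₀ + b·y₀ + c·z₀ - d| / √(a² + b² + c²)
  = |(-4)·20 + 3·(-5) + 2·(-6) - (-19)| / √((-4)² + 3² + 2²)
  = |-80 - 15 - 12 + 19| / √(16 + 9 + 4)
  = |-88| / √29
  = 88 / 5.385
  ≈ 16.34

16.34


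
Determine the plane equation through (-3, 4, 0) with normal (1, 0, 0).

The plane through P with normal n = (a, b, c) satisfies n·(r - P) = 0,
i.e. ax + by + cz = a·x₀ + b·y₀ + c·z₀.
d = 1·(-3) + 0·4 + 0·0
  = -3 + 0 + 0
  = -3
Equation: x = -3

x = -3


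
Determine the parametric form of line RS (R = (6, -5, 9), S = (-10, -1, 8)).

Direction vector d = S - R = (-10 - 6, -1 + 5, 8 - 9) = (-16, 4, -1)
Parametric form r = R + t·d:
x = 6 - 16t, y = -5 + 4t, z = 9 - t

x = 6 - 16t, y = -5 + 4t, z = 9 - t


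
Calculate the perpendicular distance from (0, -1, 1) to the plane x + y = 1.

distance = |a·x₀ + b·y₀ + c·z₀ - d| / √(a² + b² + c²)
  = |1·0 + 1·(-1) + 0·1 - 1| / √(1² + 1² + 0²)
  = |0 - 1 + 0 - 1| / √(1 + 1 + 0)
  = |-2| / √2
  = 2 / 1.414
  ≈ 1.414

1.414


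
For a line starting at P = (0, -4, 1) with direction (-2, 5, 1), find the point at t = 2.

P(t) = P + t·d
  = (0 + (-2)·2, -4 + 5·2, 1 + 1·2)
  = (0 - 4, -4 + 10, 1 + 2)
  = (-4, 6, 3)

(-4, 6, 3)


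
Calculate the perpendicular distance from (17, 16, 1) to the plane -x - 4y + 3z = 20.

distance = |a·x₀ + b·y₀ + c·z₀ - d| / √(a² + b² + c²)
  = |(-1)·17 + (-4)·16 + 3·1 - 20| / √((-1)² + (-4)² + 3²)
  = |-17 - 64 + 3 - 20| / √(1 + 16 + 9)
  = |-98| / √26
  = 98 / 5.099
  ≈ 19.22

19.22


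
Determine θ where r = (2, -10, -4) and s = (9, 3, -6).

r·s = 2·9 + (-10)·3 + (-4)·(-6) = 18 - 30 + 24 = 12
|r| = √(2² + (-10)² + (-4)²) = √120 ≈ 10.95
|s| = √(9² + 3² + (-6)²) = √126 ≈ 11.22
cos θ = (r·s)/(|r||s|) = 12/(10.95·11.22) ≈ 0.09759
θ = arccos(0.09759) ≈ 84.4°

84.4°


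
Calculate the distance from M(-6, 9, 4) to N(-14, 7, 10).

d = √[(x₂-x₁)² + (y₂-y₁)² + (z₂-z₁)²]
  = √[(-8)² + (-2)² + 6²]
  = √[64 + 4 + 36]
  = √104
  ≈ 10.2

10.2


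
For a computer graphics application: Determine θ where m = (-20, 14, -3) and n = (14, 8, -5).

m·n = (-20)·14 + 14·8 + (-3)·(-5) = -280 + 112 + 15 = -153
|m| = √((-20)² + 14² + (-3)²) = √605 ≈ 24.6
|n| = √(14² + 8² + (-5)²) = √285 ≈ 16.88
cos θ = (m·n)/(|m||n|) = -153/(24.6·16.88) ≈ -0.3685
θ = arccos(-0.3685) ≈ 111.6°

111.6°


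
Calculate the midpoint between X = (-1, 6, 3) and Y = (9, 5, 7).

M = ((x₁+x₂)/2, (y₁+y₂)/2, (z₁+z₂)/2)
  = ((-1 + 9)/2, (6 + 5)/2, (3 + 7)/2)
  = (8/2, 11/2, 10/2)
  = (4, 5.5, 5)

(4, 5.5, 5)


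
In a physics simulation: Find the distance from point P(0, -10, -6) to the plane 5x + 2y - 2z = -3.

distance = |a·x₀ + b·y₀ + c·z₀ - d| / √(a² + b² + c²)
  = |5·0 + 2·(-10) + (-2)·(-6) - (-3)| / √(5² + 2² + (-2)²)
  = |0 - 20 + 12 + 3| / √(25 + 4 + 4)
  = |-5| / √33
  = 5 / 5.745
  ≈ 0.8704

0.8704
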